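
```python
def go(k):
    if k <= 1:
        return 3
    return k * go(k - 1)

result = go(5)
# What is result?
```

go(5) = 5 * 4 * 3 * 2 * 3 = 360

Answer: 360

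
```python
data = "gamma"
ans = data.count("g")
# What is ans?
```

Trace:
`data = "gamma"` → data = 'gamma'
`ans = data.count("g")` → ans = 1
So ans = 1

Answer: 1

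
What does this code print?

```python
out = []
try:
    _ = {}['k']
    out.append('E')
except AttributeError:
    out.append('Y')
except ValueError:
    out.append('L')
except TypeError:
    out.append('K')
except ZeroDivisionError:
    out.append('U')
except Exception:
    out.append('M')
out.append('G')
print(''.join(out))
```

Execution trace: 'M' (except Exception) → 'G' (after the try/except). Output: MG

Answer: MG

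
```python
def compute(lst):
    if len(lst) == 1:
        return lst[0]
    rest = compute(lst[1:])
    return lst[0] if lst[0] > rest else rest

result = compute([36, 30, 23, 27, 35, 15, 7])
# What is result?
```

Recursive max over [36, 30, 23, 27, 35, 15, 7] = 36

Answer: 36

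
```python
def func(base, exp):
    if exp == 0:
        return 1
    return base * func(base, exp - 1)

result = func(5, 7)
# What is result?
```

func(5, 7) = 5 * 5 * 5 * 5 * 5 * 5 * 5 = 78125

Answer: 78125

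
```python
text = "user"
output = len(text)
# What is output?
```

Trace:
`text = "user"` → text = 'user'
`output = len(text)` → output = 4
So output = 4

Answer: 4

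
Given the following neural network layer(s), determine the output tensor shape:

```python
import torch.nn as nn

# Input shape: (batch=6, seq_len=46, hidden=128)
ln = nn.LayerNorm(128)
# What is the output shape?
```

Input: (6, 46, 128) -> Output: (6, 46, 128)

Answer: (6, 46, 128)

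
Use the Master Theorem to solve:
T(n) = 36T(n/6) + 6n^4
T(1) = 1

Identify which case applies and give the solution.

a=36, b=6, f(n)=6n^4. log_6(36) = 2. Since c=4 > 2 and the regularity condition holds (36(n/6)^4 = (36/6^4)n^4 with 36/6^4 < 1), Case 3 applies: T(n) = Θ(f(n)) = O(n^4).

Answer: O(n^4) - Case 3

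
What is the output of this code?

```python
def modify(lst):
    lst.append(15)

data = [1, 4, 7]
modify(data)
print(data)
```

Key concept: function modifies passed list.
Step by step:
`data = [1, 4, 7]` → data = [1, 4, 7]
`modify(data)` → data = [1, 4, 7, 15]
`print(data)` → prints [1, 4, 7, 15]

Answer: [1, 4, 7, 15]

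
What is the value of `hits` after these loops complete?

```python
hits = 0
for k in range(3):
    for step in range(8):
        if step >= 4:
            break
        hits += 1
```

Inner breaks at 4, outer runs 3 times
`hits` takes the values: 0 → 1 → 2 → 3 → 4 → 5 → 6 → 7 → 8 → 9 → 10 → 11 → 12

Answer: 12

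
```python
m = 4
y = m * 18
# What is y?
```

Trace:
`m = 4` → m = 4
`y = m * 18` → y = 72
So y = 72

Answer: 72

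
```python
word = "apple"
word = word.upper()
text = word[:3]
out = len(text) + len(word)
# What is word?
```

Trace:
`word = "apple"` → word = 'apple'
`word = word.upper()` → word = 'APPLE'
`text = word[:3]` → text = 'APP'
`out = len(text) + len(word)` → out = 8
So word = 'APPLE'

Answer: 'APPLE'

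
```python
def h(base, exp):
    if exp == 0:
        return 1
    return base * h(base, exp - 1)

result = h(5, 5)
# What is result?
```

h(5, 5) = 5 * 5 * 5 * 5 * 5 = 3125

Answer: 3125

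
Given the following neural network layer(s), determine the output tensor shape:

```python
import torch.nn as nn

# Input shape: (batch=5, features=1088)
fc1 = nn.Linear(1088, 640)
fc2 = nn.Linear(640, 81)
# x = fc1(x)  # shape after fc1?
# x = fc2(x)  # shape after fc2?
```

Input: (5, 1088) -> after fc1: (5, 640) -> Output: (5, 81)

Answer: (5, 81)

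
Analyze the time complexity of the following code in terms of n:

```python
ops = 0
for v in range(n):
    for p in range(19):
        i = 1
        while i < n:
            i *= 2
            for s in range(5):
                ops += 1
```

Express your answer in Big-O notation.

Each loop level contributes: n × 1 × log n × 1. Multiplying the contributions gives O(n log n).

Answer: O(n log n)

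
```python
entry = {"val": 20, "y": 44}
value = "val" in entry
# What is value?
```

Trace:
`entry = {"val": 20, "y": 44}` → entry = {'val': 20, 'y': 44}
`value = "val" in entry` → value = True
So value = True

Answer: True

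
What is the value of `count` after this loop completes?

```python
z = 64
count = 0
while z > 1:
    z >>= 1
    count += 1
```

Count right shifts until 1
`count` takes the values: 0 → 1 → 2 → 3 → 4 → 5 → 6

Answer: 6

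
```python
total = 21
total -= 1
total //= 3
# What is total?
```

Trace:
`total = 21` → total = 21
`total -= 1` → total = 20
`total //= 3` → total = 6
So total = 6

Answer: 6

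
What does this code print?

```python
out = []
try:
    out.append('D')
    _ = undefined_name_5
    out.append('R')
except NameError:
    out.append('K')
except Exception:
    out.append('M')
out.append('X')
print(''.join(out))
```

Execution trace: 'D' (try body) → 'K' (except NameError) → 'X' (after the try/except). Output: DKX

Answer: DKX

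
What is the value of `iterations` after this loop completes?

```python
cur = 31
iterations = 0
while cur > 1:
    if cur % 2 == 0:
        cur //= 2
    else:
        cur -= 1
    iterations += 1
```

Steps to reduce 31 to 1
`iterations` takes the values: 0 → 1 → 2 → 3 → 4 → 5 → 6 → 7 → 8

Answer: 8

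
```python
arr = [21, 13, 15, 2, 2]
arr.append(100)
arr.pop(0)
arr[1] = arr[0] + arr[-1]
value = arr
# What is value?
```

Trace:
`arr = [21, 13, 15, 2, 2]` → arr = [21, 13, 15, 2, 2]
`arr.append(100)` → arr = [21, 13, 15, 2, 2, 100]
`arr.pop(0)` → arr = [13, 15, 2, 2, 100]
`arr[1] = arr[0] + arr[-1]` → arr = [13, 113, 2, 2, 100]
`value = arr` → value = [13, 113, 2, 2, 100]
So value = [13, 113, 2, 2, 100]

Answer: [13, 113, 2, 2, 100]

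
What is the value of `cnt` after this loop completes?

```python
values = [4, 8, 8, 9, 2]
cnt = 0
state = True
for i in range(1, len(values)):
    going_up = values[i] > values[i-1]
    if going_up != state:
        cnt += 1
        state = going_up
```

Count direction changes in [4, 8, 8, 9, 2]
`cnt` takes the values: 0 → 1 → 2 → 3

Answer: 3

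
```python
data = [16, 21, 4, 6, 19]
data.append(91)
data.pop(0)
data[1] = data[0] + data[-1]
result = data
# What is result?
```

Trace:
`data = [16, 21, 4, 6, 19]` → data = [16, 21, 4, 6, 19]
`data.append(91)` → data = [16, 21, 4, 6, 19, 91]
`data.pop(0)` → data = [21, 4, 6, 19, 91]
`data[1] = data[0] + data[-1]` → data = [21, 112, 6, 19, 91]
`result = data` → result = [21, 112, 6, 19, 91]
So result = [21, 112, 6, 19, 91]

Answer: [21, 112, 6, 19, 91]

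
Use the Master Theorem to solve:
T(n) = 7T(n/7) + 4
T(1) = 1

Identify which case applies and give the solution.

a=7, b=7, f(n)=4. log_7(7) = 1. Since c=0 < 1, Case 1 applies: T(n) = Θ(n^log_b(a)) = O(n).

Answer: O(n) - Case 1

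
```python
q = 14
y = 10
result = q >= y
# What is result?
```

Trace:
`q = 14` → q = 14
`y = 10` → y = 10
`result = q >= y` → result = True
So result = True

Answer: True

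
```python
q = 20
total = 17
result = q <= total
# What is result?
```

Trace:
`q = 20` → q = 20
`total = 17` → total = 17
`result = q <= total` → result = False
So result = False

Answer: False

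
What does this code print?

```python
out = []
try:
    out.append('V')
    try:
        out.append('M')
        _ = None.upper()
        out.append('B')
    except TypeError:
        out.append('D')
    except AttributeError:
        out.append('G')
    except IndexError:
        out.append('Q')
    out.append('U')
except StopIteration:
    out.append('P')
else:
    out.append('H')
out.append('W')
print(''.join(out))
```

Execution trace: 'V' (try body) → 'M' (inner try body) → 'G' (inner except AttributeError) → 'U' (try body, no exception) → 'H' (else) → 'W' (after the try/except). Output: VMGUHW

Answer: VMGUHW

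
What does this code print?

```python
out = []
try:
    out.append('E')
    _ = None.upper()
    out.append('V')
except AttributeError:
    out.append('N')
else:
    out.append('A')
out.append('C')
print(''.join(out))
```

Execution trace: 'E' (try body) → 'N' (except AttributeError) → 'C' (after the try/except). Output: ENC

Answer: ENC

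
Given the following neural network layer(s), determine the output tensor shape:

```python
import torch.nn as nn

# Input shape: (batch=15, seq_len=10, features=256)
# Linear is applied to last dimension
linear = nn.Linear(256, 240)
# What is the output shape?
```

Input: (15, 10, 256) -> Output: (15, 10, 240)

Answer: (15, 10, 240)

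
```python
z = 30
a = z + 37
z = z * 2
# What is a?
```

Trace:
`z = 30` → z = 30
`a = z + 37` → a = 67
`z = z * 2` → z = 60
So a = 67

Answer: 67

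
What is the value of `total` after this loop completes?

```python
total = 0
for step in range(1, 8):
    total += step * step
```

Sum of squares 1² to 7² = 140
`total` takes the values: 0 → 1 → 5 → 14 → 30 → 55 → 91 → 140

Answer: 140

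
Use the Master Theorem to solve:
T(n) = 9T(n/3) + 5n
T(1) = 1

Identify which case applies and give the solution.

a=9, b=3, f(n)=5n. log_3(9) = 2. Since c=1 < 2, Case 1 applies: T(n) = Θ(n^log_b(a)) = O(n^2).

Answer: O(n^2) - Case 1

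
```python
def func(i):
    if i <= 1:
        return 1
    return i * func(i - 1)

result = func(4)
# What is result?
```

func(4) = 4 * 3 * 2 * 1 = 24

Answer: 24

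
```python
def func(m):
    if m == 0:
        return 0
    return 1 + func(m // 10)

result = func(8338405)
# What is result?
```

Count of digits of 8338405: 7

Answer: 7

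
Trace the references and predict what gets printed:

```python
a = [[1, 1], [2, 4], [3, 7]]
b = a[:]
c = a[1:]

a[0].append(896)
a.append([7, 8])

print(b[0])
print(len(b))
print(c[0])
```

Key concept: slice with nested mutation.
Step by step:
`a = [[1, 1], [2, 4], [3, 7]]` → a = [[1, 1], [2, 4], [3, 7]]
`b = a[:]` → b = [[1, 1], [2, 4], [3, 7]]
`c = a[1:]` → c = [[2, 4], [3, 7]]
`a[0].append(896)` → a = [[1, 1, 896], [2, 4], [3, 7]]; b = [[1, 1, 896], [2, 4], [3, 7]]
`a.append([7, 8])` → a = [[1, 1, 896], [2, 4], [3, 7], [7, 8]]
`print(b[0])` → prints [1, 1, 896]
`print(len(b))` → prints 3
`print(c[0])` → prints [2, 4]

Answer:
[1, 1, 896]
3
[2, 4]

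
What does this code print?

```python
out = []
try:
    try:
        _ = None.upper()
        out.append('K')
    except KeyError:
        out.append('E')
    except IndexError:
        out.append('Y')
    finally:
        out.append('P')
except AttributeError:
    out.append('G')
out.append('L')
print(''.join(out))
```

Execution trace: 'P' (inner finally) → 'G' (outer except AttributeError) → 'L' (after the try/except). Output: PGL

Answer: PGL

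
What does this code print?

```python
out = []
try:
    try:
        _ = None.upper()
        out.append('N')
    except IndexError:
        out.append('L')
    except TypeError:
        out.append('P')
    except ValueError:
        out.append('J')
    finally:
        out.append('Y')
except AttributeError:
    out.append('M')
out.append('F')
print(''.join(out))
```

Execution trace: 'Y' (inner finally) → 'M' (outer except AttributeError) → 'F' (after the try/except). Output: YMF

Answer: YMF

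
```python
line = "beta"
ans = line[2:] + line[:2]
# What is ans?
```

Trace:
`line = "beta"` → line = 'beta'
`ans = line[2:] + line[:2]` → ans = 'tabe'
So ans = 'tabe'

Answer: 'tabe'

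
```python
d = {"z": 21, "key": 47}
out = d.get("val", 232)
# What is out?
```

Trace:
`d = {"z": 21, "key": 47}` → d = {'z': 21, 'key': 47}
`out = d.get("val", 232)` → out = 232
So out = 232

Answer: 232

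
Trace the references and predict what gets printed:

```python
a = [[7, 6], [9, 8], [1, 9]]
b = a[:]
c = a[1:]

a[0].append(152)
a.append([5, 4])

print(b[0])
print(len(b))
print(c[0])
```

Key concept: slice with nested mutation.
Step by step:
`a = [[7, 6], [9, 8], [1, 9]]` → a = [[7, 6], [9, 8], [1, 9]]
`b = a[:]` → b = [[7, 6], [9, 8], [1, 9]]
`c = a[1:]` → c = [[9, 8], [1, 9]]
`a[0].append(152)` → a = [[7, 6, 152], [9, 8], [1, 9]]; b = [[7, 6, 152], [9, 8], [1, 9]]
`a.append([5, 4])` → a = [[7, 6, 152], [9, 8], [1, 9], [5, 4]]
`print(b[0])` → prints [7, 6, 152]
`print(len(b))` → prints 3
`print(c[0])` → prints [9, 8]

Answer:
[7, 6, 152]
3
[9, 8]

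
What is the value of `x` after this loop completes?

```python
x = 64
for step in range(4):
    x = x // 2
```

Halve 4 times: 64 // 2^4 = 4
`x` takes the values: 64 → 32 → 16 → 8 → 4

Answer: 4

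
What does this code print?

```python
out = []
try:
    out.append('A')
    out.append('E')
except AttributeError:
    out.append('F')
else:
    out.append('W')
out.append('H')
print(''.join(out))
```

Execution trace: 'A' (try body) → 'E' (try body, no exception) → 'W' (else) → 'H' (after the try/except). Output: AEWH

Answer: AEWH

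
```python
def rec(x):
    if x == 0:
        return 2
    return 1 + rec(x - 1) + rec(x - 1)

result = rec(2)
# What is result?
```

rec(x) = 1 + 2·rec(x-1), rec(0)=2. Closed form: (2+1)·2^2 - 1 = 11.

Answer: 11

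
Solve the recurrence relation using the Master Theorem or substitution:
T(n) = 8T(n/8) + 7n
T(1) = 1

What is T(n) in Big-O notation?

By Master Theorem: a=8, b=8, f(n)=7n. Since log_8(8) = 1 and f(n) = Θ(n^1), Case 2 applies. T(n) = O(n log n).

Answer: O(n log n)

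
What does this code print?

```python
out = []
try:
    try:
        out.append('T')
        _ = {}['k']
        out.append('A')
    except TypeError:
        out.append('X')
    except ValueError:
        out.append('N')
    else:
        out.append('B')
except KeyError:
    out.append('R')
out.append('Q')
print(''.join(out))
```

Execution trace: 'T' (try body) → 'R' (outer except KeyError) → 'Q' (after the try/except). Output: TRQ

Answer: TRQ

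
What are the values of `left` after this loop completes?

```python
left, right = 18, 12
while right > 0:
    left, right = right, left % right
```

GCD of 18 and 12
`left` takes the values: 18 → 12 → 6

Answer: 6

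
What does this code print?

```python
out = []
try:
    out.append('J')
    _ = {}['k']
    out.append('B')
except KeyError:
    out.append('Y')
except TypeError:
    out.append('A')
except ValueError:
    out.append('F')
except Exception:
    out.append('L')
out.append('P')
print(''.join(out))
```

Execution trace: 'J' (try body) → 'Y' (except KeyError) → 'P' (after the try/except). Output: JYP

Answer: JYP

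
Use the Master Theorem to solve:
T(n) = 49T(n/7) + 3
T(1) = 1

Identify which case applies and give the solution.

a=49, b=7, f(n)=3. log_7(49) = 2. Since c=0 < 2, Case 1 applies: T(n) = Θ(n^log_b(a)) = O(n^2).

Answer: O(n^2) - Case 1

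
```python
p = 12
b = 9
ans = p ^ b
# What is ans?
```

Trace:
`p = 12` → p = 12
`b = 9` → b = 9
`ans = p ^ b` → ans = 5
So ans = 5

Answer: 5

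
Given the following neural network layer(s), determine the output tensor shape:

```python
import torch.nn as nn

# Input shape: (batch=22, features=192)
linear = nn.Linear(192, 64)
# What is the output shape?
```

Input: (22, 192) -> Output: (22, 64)

Answer: (22, 64)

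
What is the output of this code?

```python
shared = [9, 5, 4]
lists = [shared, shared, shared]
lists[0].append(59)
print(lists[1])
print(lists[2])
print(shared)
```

Key concept: list of same reference.
Step by step:
`shared = [9, 5, 4]` → shared = [9, 5, 4]
`lists = [shared, shared, shared]` → lists = [[9, 5, 4], [9, 5, 4], [9, 5, 4]]
`lists[0].append(59)` → shared = [9, 5, 4, 59]; lists = [[9, 5, 4, 59], [9, 5, 4, 59], [9, 5, 4, 59]]
`print(lists[1])` → prints [9, 5, 4, 59]
`print(lists[2])` → prints [9, 5, 4, 59]
`print(shared)` → prints [9, 5, 4, 59]

Answer:
[9, 5, 4, 59]
[9, 5, 4, 59]
[9, 5, 4, 59]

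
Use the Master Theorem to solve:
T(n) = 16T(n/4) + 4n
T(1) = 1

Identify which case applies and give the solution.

a=16, b=4, f(n)=4n. log_4(16) = 2. Since c=1 < 2, Case 1 applies: T(n) = Θ(n^log_b(a)) = O(n^2).

Answer: O(n^2) - Case 1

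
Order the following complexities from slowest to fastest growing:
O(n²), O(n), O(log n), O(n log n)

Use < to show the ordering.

Ordered by growth rate: O(log n) < O(n) < O(n log n) < O(n²)

Answer: O(log n) < O(n) < O(n log n) < O(n²)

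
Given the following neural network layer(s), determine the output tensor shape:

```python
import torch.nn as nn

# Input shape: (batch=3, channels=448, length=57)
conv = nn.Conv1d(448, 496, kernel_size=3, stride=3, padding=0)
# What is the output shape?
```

Input: (3, 448, 57) -> Output: (3, 496, 19)

Answer: (3, 496, 19)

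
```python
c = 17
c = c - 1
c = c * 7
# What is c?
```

Trace:
`c = 17` → c = 17
`c = c - 1` → c = 16
`c = c * 7` → c = 112
So c = 112

Answer: 112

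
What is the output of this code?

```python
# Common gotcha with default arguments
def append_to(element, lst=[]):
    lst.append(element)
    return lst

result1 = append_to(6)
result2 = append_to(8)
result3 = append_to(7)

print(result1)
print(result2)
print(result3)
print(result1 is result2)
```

Key concept: mutable default argument gotcha.
Step by step:
`result1 = append_to(6)` → result1 = [6]
`result2 = append_to(8)` → result1 = [6, 8] (same object as result2); result2 = [6, 8] (same object as result1)
`result3 = append_to(7)` → result1 = [6, 8, 7] (same object as result2, result3); result2 = [6, 8, 7] (same object as result1, result3); result3 = [6, 8, 7] (same object as result1, result2)
`print(result1)` → prints [6, 8, 7]
`print(result2)` → prints [6, 8, 7]
`print(result3)` → prints [6, 8, 7]
`print(result1 is result2)` → prints True

Answer:
[6, 8, 7]
[6, 8, 7]
[6, 8, 7]
True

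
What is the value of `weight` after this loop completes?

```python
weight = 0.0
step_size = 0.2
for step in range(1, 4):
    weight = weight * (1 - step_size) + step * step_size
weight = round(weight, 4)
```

Moving average with lr=0.2
`weight` takes the values: 0.0 → 0.2 → 0.56 → 1.048

Answer: 1.048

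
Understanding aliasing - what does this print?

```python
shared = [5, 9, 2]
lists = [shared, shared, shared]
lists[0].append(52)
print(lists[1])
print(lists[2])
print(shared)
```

Key concept: list of same reference.
Step by step:
`shared = [5, 9, 2]` → shared = [5, 9, 2]
`lists = [shared, shared, shared]` → lists = [[5, 9, 2], [5, 9, 2], [5, 9, 2]]
`lists[0].append(52)` → shared = [5, 9, 2, 52]; lists = [[5, 9, 2, 52], [5, 9, 2, 52], [5, 9, 2, 52]]
`print(lists[1])` → prints [5, 9, 2, 52]
`print(lists[2])` → prints [5, 9, 2, 52]
`print(shared)` → prints [5, 9, 2, 52]

Answer:
[5, 9, 2, 52]
[5, 9, 2, 52]
[5, 9, 2, 52]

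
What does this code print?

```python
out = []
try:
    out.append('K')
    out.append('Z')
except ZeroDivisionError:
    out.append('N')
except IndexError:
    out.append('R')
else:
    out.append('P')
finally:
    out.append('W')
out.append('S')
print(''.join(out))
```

Execution trace: 'K' (try body) → 'Z' (try body, no exception) → 'P' (else) → 'W' (finally) → 'S' (after the try/except). Output: KZPWS

Answer: KZPWS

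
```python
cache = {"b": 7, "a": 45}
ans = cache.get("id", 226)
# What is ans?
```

Trace:
`cache = {"b": 7, "a": 45}` → cache = {'b': 7, 'a': 45}
`ans = cache.get("id", 226)` → ans = 226
So ans = 226

Answer: 226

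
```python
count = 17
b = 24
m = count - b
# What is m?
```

Trace:
`count = 17` → count = 17
`b = 24` → b = 24
`m = count - b` → m = -7
So m = -7

Answer: -7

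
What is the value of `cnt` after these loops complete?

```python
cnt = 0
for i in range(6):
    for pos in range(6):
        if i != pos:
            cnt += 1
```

6² - 6 (exclude diagonal)
`cnt` takes the values: 0 → 1 → 2 → 3 → 4 → 5 → 6 → 7 → 8 → 9 → 10 → 11 → 12 → 13 → 14 → 15 → 16 → 17 → 18 → 19 → 20 → 21 → 22 → 23 → 24 → 25 → 26 → 27 → 28 → 29 → 30

Answer: 30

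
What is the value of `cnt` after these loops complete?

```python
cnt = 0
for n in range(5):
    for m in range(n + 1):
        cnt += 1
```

Triangle: 1 + 2 + ... + 5
`cnt` takes the values: 0 → 1 → 2 → 3 → 4 → 5 → 6 → 7 → 8 → 9 → 10 → 11 → 12 → 13 → 14 → 15

Answer: 15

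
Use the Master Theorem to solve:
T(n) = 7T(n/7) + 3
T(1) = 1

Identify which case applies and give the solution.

a=7, b=7, f(n)=3. log_7(7) = 1. Since c=0 < 1, Case 1 applies: T(n) = Θ(n^log_b(a)) = O(n).

Answer: O(n) - Case 1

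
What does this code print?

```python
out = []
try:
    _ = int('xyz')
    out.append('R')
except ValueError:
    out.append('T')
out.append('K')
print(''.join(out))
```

Execution trace: 'T' (except ValueError) → 'K' (after the try/except). Output: TK

Answer: TK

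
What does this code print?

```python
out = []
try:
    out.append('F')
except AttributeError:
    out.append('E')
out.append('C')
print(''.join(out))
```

Execution trace: 'F' (try body, no exception) → 'C' (after the try/except). Output: FC

Answer: FC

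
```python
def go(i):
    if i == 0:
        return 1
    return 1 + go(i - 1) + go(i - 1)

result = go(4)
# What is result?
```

go(i) = 1 + 2·go(i-1), go(0)=1. Closed form: (1+1)·2^4 - 1 = 31.

Answer: 31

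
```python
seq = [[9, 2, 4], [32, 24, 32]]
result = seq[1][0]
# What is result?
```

Trace:
`seq = [[9, 2, 4], [32, 24, 32]]` → seq = [[9, 2, 4], [32, 24, 32]]
`result = seq[1][0]` → result = 32
So result = 32

Answer: 32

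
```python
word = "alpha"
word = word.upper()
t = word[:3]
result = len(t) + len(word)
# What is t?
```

Trace:
`word = "alpha"` → word = 'alpha'
`word = word.upper()` → word = 'ALPHA'
`t = word[:3]` → t = 'ALP'
`result = len(t) + len(word)` → result = 8
So t = 'ALP'

Answer: 'ALP'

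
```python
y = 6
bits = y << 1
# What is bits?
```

Trace:
`y = 6` → y = 6
`bits = y << 1` → bits = 12
So bits = 12

Answer: 12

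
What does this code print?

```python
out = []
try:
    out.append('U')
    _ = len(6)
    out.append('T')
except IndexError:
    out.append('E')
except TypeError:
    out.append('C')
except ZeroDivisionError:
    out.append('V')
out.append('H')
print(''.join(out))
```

Execution trace: 'U' (try body) → 'C' (except TypeError) → 'H' (after the try/except). Output: UCH

Answer: UCH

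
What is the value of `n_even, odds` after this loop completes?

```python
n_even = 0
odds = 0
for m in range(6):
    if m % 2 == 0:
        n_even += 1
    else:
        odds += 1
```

Count evens and odds in range(6)
`n_even, odds` takes the values: (0, 0) → (1, 0) → (1, 1) → (2, 1) → (2, 2) → (3, 2) → (3, 3)

Answer: 3, 3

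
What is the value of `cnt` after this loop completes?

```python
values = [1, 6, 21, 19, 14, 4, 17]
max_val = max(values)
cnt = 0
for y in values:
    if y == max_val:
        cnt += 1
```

Count of max value 21 in [1, 6, 21, 19, 14, 4, 17]
`cnt` takes the values: 0 → 1

Answer: 1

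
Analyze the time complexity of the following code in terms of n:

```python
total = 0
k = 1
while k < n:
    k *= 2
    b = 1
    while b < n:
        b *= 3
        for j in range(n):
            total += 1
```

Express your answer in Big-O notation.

Each loop level contributes: log n × log n × n. Multiplying the contributions gives O(n log² n).

Answer: O(n log² n)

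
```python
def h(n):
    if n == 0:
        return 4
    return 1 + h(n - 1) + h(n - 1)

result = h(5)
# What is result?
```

h(n) = 1 + 2·h(n-1), h(0)=4. Closed form: (4+1)·2^5 - 1 = 159.

Answer: 159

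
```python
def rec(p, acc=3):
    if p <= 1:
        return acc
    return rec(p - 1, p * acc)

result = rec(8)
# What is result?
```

Accumulator trace (n, acc): (8, 3) -> (7, 24) -> (6, 168) -> (5, 1008) -> (4, 5040) -> (3, 20160) -> (2, 60480) -> (1, 120960) -> return 120960

Answer: 120960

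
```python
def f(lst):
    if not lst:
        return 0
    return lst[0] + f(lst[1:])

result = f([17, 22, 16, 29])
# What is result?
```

17 + 22 + 16 + 29 + 0 = 84

Answer: 84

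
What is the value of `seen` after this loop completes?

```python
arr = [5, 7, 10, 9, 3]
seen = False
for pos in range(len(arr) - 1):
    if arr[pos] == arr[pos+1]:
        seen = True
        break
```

Check consecutive duplicates in [5, 7, 10, 9, 3]
`seen` takes the values: False

Answer: False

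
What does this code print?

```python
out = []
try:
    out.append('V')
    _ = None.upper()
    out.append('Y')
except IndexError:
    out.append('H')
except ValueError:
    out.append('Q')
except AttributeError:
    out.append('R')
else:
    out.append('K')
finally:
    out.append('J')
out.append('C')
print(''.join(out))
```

Execution trace: 'V' (try body) → 'R' (except AttributeError) → 'J' (finally) → 'C' (after the try/except). Output: VRJC

Answer: VRJC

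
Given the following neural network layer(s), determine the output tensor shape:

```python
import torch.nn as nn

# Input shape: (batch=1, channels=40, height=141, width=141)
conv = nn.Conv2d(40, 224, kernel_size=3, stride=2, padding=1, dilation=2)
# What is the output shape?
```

Input: (1, 40, 141, 141) -> Output: (1, 224, 70, 70)

Answer: (1, 224, 70, 70)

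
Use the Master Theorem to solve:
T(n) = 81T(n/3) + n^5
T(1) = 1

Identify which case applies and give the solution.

a=81, b=3, f(n)=n^5. log_3(81) = 4. Since c=5 > 4 and the regularity condition holds (81(n/3)^5 = (81/3^5)n^5 with 81/3^5 < 1), Case 3 applies: T(n) = Θ(f(n)) = O(n^5).

Answer: O(n^5) - Case 3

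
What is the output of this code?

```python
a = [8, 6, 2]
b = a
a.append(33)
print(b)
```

Key concept: basic list aliasing.
Step by step:
`a = [8, 6, 2]` → a = [8, 6, 2]
`b = a` → b = [8, 6, 2] (same object as a)
`a.append(33)` → a = [8, 6, 2, 33] (same object as b); b = [8, 6, 2, 33] (same object as a)
`print(b)` → prints [8, 6, 2, 33]

Answer: [8, 6, 2, 33]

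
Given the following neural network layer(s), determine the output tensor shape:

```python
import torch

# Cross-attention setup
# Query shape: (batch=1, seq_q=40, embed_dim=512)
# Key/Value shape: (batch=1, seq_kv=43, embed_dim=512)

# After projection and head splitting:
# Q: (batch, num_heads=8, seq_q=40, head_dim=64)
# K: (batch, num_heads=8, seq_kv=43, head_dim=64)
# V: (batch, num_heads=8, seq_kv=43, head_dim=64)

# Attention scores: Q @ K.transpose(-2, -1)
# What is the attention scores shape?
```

Input: (1, 40, 512) -> Output: (1, 8, 40, 43)

Answer: (1, 8, 40, 43)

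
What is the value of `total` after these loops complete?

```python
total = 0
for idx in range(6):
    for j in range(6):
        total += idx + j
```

Sum of all idx+j for idx,j in 6x6
`total` takes the values: 0 → 1 → 3 → 6 → 10 → 15 → 16 → 18 → 21 → 25 → 30 → 36 → 38 → 41 → 45 → 50 → 56 → 63 → 66 → 70 → 75 → 81 → 88 → 96 → 100 → 105 → 111 → 118 → 126 → 135 → 140 → 146 → 153 → 161 → 170 → 180

Answer: 180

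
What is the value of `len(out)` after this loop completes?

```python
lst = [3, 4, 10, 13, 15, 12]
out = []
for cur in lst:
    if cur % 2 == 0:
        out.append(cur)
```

Count even numbers in [3, 4, 10, 13, 15, 12]
`out` takes the values: [] → [4] → [4, 10] → [4, 10, 12]
So `len(out)` = 3

Answer: 3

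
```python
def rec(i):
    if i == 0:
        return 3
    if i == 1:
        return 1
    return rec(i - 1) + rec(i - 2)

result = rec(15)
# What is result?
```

Build up from base cases: rec(0)=3, rec(1)=1, rec(2)=4, rec(3)=5, rec(4)=9, rec(5)=14, rec(6)=23, ..., rec(15)=1741

Answer: 1741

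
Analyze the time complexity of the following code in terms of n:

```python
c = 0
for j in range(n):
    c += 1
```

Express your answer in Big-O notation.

Each loop level contributes: n. Multiplying the contributions gives O(n).

Answer: O(n)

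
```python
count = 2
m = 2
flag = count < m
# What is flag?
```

Trace:
`count = 2` → count = 2
`m = 2` → m = 2
`flag = count < m` → flag = False
So flag = False

Answer: False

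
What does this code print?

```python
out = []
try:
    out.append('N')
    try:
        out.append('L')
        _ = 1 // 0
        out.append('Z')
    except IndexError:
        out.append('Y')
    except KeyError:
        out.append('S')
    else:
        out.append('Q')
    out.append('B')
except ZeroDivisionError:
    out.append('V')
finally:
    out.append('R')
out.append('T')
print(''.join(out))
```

Execution trace: 'N' (try body) → 'L' (inner try body) → 'V' (except ZeroDivisionError) → 'R' (finally) → 'T' (after the try/except). Output: NLVRT

Answer: NLVRT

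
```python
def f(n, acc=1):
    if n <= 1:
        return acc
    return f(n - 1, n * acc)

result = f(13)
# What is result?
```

Accumulator trace (n, acc): (13, 1) -> (12, 13) -> (11, 156) -> (10, 1716) -> (9, 17160) -> (8, 154440) -> (7, 1235520) -> (6, 8648640) -> (5, 51891840) -> (4, 259459200) -> (3, 1037836800) -> (2, 3113510400) -> (1, 6227020800) -> return 6227020800

Answer: 6227020800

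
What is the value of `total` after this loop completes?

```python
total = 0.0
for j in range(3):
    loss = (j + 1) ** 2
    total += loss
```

Sum of squared losses 1² + 2² + ... + 3²
`total` takes the values: 0.0 → 1.0 → 5.0 → 14.0

Answer: 14.0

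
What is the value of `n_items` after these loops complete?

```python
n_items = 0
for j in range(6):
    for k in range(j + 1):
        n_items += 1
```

Triangle: 1 + 2 + ... + 6
`n_items` takes the values: 0 → 1 → 2 → 3 → 4 → 5 → 6 → 7 → 8 → 9 → 10 → 11 → 12 → 13 → 14 → 15 → 16 → 17 → 18 → 19 → 20 → 21

Answer: 21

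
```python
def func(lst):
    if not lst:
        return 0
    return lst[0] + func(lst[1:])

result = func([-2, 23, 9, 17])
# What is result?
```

(-2) + 23 + 9 + 17 + 0 = 47

Answer: 47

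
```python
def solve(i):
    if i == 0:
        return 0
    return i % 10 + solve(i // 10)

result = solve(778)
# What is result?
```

Sum of digits of 778: 8 + 7 + 7 = 22

Answer: 22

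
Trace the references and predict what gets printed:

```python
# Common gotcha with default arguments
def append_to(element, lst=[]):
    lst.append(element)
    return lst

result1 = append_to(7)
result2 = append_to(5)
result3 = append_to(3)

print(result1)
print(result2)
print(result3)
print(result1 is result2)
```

Key concept: mutable default argument gotcha.
Step by step:
`result1 = append_to(7)` → result1 = [7]
`result2 = append_to(5)` → result1 = [7, 5] (same object as result2); result2 = [7, 5] (same object as result1)
`result3 = append_to(3)` → result1 = [7, 5, 3] (same object as result2, result3); result2 = [7, 5, 3] (same object as result1, result3); result3 = [7, 5, 3] (same object as result1, result2)
`print(result1)` → prints [7, 5, 3]
`print(result2)` → prints [7, 5, 3]
`print(result3)` → prints [7, 5, 3]
`print(result1 is result2)` → prints True

Answer:
[7, 5, 3]
[7, 5, 3]
[7, 5, 3]
True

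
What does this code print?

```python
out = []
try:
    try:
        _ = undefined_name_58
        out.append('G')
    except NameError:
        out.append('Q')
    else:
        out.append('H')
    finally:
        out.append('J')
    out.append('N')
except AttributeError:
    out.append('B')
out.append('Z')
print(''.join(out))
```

Execution trace: 'Q' (inner except NameError) → 'J' (inner finally) → 'N' (try body, no exception) → 'Z' (after the try/except). Output: QJNZ

Answer: QJNZ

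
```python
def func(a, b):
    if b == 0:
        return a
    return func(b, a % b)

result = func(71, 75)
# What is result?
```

func(71, 75) -> func(75, 71) -> func(71, 4) -> func(4, 3) -> func(3, 1) -> func(1, 0) -> 1

Answer: 1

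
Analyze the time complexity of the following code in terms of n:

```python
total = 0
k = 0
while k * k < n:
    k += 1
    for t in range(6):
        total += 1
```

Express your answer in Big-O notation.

Each loop level contributes: √n × 1. Multiplying the contributions gives O(√n).

Answer: O(√n)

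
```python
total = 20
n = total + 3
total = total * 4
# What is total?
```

Trace:
`total = 20` → total = 20
`n = total + 3` → n = 23
`total = total * 4` → total = 80
So total = 80

Answer: 80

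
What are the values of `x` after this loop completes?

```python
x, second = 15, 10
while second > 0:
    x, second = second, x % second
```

GCD of 15 and 10
`x` takes the values: 15 → 10 → 5

Answer: 5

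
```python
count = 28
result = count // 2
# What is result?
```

Trace:
`count = 28` → count = 28
`result = count // 2` → result = 14
So result = 14

Answer: 14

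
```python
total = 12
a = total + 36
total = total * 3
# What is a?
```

Trace:
`total = 12` → total = 12
`a = total + 36` → a = 48
`total = total * 3` → total = 36
So a = 48

Answer: 48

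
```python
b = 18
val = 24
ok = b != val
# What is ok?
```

Trace:
`b = 18` → b = 18
`val = 24` → val = 24
`ok = b != val` → ok = True
So ok = True

Answer: True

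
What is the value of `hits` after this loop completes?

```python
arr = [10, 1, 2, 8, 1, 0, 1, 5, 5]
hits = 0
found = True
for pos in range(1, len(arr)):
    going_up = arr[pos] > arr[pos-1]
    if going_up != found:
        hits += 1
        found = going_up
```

Count direction changes in [10, 1, 2, 8, 1, 0, 1, 5, 5]
`hits` takes the values: 0 → 1 → 2 → 3 → 4 → 5

Answer: 5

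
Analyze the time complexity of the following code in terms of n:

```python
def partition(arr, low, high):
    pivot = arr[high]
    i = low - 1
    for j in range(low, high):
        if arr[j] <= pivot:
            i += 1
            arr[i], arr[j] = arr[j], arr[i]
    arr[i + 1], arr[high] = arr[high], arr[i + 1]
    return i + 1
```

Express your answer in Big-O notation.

This is Lomuto partition (single pass over [low, high), where n = high - low). Time complexity: O(n).

Answer: O(n)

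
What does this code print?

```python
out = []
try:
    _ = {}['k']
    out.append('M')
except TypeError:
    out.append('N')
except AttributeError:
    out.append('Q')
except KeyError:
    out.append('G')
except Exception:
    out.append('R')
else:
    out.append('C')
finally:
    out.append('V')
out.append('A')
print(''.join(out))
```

Execution trace: 'G' (except KeyError) → 'V' (finally) → 'A' (after the try/except). Output: GVA

Answer: GVA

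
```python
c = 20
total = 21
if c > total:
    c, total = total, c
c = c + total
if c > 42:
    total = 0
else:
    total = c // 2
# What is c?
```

Trace:
`c = 20` → c = 20
`total = 21` → total = 21
`if c > total: ...` → c > total is False → no variable changes
`c = c + total` → c = 41
`if c > 42: ...` → c > 42 is False, take else branch → total = 20
So c = 41

Answer: 41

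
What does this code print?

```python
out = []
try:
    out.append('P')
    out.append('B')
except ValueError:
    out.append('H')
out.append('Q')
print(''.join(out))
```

Execution trace: 'P' (try body) → 'B' (try body, no exception) → 'Q' (after the try/except). Output: PBQ

Answer: PBQ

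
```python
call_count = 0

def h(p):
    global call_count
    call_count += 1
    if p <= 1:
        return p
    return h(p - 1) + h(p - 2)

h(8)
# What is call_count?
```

Calls(p) = 1 + Calls(p-1) + Calls(p-2); Calls(0)=Calls(1)=1. For p=8 this gives 67.

Answer: 67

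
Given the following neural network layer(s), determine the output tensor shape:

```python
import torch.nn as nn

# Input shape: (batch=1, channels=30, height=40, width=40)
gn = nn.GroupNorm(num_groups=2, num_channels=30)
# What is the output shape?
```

Input: (1, 30, 40, 40) -> Output: (1, 30, 40, 40)

Answer: (1, 30, 40, 40)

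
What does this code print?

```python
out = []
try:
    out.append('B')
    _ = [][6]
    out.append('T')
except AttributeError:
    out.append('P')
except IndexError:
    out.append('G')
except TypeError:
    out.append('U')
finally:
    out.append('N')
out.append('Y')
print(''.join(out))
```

Execution trace: 'B' (try body) → 'G' (except IndexError) → 'N' (finally) → 'Y' (after the try/except). Output: BGNY

Answer: BGNY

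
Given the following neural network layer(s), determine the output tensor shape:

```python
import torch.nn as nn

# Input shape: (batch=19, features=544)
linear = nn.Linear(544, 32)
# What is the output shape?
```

Input: (19, 544) -> Output: (19, 32)

Answer: (19, 32)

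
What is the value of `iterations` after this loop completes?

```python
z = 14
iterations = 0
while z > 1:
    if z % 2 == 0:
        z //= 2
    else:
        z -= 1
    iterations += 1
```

Steps to reduce 14 to 1
`iterations` takes the values: 0 → 1 → 2 → 3 → 4 → 5

Answer: 5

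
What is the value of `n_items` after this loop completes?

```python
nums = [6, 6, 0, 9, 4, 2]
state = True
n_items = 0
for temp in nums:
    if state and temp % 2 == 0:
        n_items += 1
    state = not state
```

Count even values at even positions
`n_items` takes the values: 0 → 1 → 2 → 3

Answer: 3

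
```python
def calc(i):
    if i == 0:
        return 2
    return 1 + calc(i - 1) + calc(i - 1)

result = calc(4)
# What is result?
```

calc(i) = 1 + 2·calc(i-1), calc(0)=2. Closed form: (2+1)·2^4 - 1 = 47.

Answer: 47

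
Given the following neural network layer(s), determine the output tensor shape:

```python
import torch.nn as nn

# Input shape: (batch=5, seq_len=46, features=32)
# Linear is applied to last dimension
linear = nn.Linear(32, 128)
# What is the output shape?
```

Input: (5, 46, 32) -> Output: (5, 46, 128)

Answer: (5, 46, 128)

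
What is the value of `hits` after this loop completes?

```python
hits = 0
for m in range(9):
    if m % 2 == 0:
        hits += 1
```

Count numbers divisible by 2 in range(9)
`hits` takes the values: 0 → 1 → 2 → 3 → 4 → 5

Answer: 5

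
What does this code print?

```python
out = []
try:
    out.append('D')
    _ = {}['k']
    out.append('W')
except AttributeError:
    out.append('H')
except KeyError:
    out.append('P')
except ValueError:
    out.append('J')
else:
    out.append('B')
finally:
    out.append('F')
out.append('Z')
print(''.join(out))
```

Execution trace: 'D' (try body) → 'P' (except KeyError) → 'F' (finally) → 'Z' (after the try/except). Output: DPFZ

Answer: DPFZ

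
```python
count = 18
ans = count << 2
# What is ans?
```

Trace:
`count = 18` → count = 18
`ans = count << 2` → ans = 72
So ans = 72

Answer: 72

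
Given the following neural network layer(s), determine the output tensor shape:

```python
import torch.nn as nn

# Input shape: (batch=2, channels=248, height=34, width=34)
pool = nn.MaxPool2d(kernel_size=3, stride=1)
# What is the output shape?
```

Input: (2, 248, 34, 34) -> Output: (2, 248, 32, 32)

Answer: (2, 248, 32, 32)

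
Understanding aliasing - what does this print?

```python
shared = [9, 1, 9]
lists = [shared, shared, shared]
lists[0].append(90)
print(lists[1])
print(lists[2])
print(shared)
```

Key concept: list of same reference.
Step by step:
`shared = [9, 1, 9]` → shared = [9, 1, 9]
`lists = [shared, shared, shared]` → lists = [[9, 1, 9], [9, 1, 9], [9, 1, 9]]
`lists[0].append(90)` → shared = [9, 1, 9, 90]; lists = [[9, 1, 9, 90], [9, 1, 9, 90], [9, 1, 9, 90]]
`print(lists[1])` → prints [9, 1, 9, 90]
`print(lists[2])` → prints [9, 1, 9, 90]
`print(shared)` → prints [9, 1, 9, 90]

Answer:
[9, 1, 9, 90]
[9, 1, 9, 90]
[9, 1, 9, 90]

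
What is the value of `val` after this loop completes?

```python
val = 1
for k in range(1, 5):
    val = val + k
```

Start at 1, add 1 through 4
`val` takes the values: 1 → 2 → 4 → 7 → 11

Answer: 11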